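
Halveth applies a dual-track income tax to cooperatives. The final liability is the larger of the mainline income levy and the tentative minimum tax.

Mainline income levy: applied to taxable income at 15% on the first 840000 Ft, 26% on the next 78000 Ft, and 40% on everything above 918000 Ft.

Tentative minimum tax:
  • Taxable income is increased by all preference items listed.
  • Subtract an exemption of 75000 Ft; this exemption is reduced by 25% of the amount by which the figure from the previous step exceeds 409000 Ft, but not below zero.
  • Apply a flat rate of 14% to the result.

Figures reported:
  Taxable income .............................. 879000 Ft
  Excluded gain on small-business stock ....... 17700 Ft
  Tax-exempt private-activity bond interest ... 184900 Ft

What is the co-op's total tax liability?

Mainline income levy:
  840000 Ft × 15% = 126000 Ft
  39000 Ft × 26% = 10140 Ft
  → 136140 Ft

Tentative minimum tax:
  Adjusted income: 879000 Ft + 17700 Ft + 184900 Ft = 1081600 Ft
  Exemption: 25% × (1081600 Ft − 409000 Ft) = 168150 Ft ≥ 75000 Ft, so the exemption is fully phased out
  Base: 1081600 Ft − 0 Ft = 1081600 Ft
  1081600 Ft × 14% = 151424 Ft

151424 Ft > 136140 Ft, so the tentative minimum tax is the binding amount.

151424 Ft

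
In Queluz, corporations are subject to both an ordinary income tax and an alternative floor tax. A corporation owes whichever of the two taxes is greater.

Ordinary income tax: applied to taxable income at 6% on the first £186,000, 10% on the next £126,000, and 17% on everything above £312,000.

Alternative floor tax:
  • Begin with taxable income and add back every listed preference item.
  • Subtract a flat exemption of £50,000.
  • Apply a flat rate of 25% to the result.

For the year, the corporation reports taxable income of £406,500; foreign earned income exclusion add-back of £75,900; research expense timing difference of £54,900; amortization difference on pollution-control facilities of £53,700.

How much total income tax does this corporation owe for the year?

Alternative floor tax:
  Adjusted income: £406,500 + £75,900 + £54,900 + £53,700 = £591,000
  Less exemption £50,000 → base £541,000
  £541,000 × 25% = £135,250

Ordinary income tax:
  £186,000 × 6% = £11,160
  £126,000 × 10% = £12,600
  £94,500 × 17% = £16,065
  → £39,825

£135,250 > £39,825, so the alternative floor tax is the binding amount.

£135,250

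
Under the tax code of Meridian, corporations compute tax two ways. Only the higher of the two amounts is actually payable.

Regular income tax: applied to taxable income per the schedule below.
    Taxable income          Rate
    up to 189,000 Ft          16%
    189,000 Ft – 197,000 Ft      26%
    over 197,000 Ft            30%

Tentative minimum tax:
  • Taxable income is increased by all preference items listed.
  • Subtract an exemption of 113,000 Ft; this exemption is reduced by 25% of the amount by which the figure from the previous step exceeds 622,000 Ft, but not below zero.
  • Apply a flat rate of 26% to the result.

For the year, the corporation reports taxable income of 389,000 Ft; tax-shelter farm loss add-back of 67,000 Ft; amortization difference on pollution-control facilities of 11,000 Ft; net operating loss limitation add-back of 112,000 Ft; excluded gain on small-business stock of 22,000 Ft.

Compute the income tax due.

Tentative minimum tax:
  Adjusted income: 389,000 Ft + 67,000 Ft + 11,000 Ft + 112,000 Ft + 22,000 Ft = 601,000 Ft
  Exemption: 601,000 Ft ≤ 622,000 Ft, so full 113,000 Ft applies
  Base: 601,000 Ft − 113,000 Ft = 488,000 Ft
  488,000 Ft × 26% = 126,880 Ft

Regular income tax:
  189,000 Ft × 16% = 30,240 Ft
  8,000 Ft × 26% = 2,080 Ft
  192,000 Ft × 30% = 57,600 Ft
  → 89,920 Ft

126,880 Ft > 89,920 Ft, so the tentative minimum tax is the binding amount.

126,880 Ft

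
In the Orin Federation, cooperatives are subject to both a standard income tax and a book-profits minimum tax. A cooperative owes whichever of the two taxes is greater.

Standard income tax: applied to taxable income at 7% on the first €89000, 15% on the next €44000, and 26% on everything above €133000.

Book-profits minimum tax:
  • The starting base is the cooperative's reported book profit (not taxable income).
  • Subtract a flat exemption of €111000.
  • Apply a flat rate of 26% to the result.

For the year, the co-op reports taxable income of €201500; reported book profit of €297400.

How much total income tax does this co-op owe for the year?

€48464

Book-profits minimum tax:
  Base (reported book profit): €297400
  Less exemption €111000 → base €186400
  €186400 × 26% = €48464

Standard income tax:
  €89000 × 7% = €6230
  €44000 × 15% = €6600
  €68500 × 26% = €17810
  → €30640

€48464 > €30640, so the book-profits minimum tax is the binding amount.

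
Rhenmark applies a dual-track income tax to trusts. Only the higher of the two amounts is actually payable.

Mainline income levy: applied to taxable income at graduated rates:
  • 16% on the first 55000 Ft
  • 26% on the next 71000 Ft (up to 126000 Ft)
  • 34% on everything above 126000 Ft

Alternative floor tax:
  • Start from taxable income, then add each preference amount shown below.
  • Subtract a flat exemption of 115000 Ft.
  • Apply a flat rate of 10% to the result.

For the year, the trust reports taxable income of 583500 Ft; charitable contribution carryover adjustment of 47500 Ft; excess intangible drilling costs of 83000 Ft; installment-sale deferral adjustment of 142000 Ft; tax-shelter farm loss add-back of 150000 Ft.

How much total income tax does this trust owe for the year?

182810 Ft

Alternative floor tax:
  Adjusted income: 583500 Ft + 47500 Ft + 83000 Ft + 142000 Ft + 150000 Ft = 1006000 Ft
  Less exemption 115000 Ft → base 891000 Ft
  891000 Ft × 10% = 89100 Ft

Mainline income levy:
  55000 Ft × 16% = 8800 Ft
  71000 Ft × 26% = 18460 Ft
  457500 Ft × 34% = 155550 Ft
  → 182810 Ft

182810 Ft > 89100 Ft, so the mainline income levy governs.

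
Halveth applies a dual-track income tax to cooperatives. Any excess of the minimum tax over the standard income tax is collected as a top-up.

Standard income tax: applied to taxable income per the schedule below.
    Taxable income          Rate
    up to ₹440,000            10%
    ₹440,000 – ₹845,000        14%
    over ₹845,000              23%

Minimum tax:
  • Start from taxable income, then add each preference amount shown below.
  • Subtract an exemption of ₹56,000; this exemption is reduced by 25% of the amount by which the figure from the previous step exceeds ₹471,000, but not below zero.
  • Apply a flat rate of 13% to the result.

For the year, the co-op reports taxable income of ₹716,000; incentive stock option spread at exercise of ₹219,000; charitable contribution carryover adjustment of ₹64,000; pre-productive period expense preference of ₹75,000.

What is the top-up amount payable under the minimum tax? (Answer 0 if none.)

Standard income tax:
  ₹440,000 × 10% = ₹44,000
  ₹276,000 × 14% = ₹38,640
  → ₹82,640

Minimum tax:
  Adjusted income: ₹716,000 + ₹219,000 + ₹64,000 + ₹75,000 = ₹1,074,000
  Exemption: 25% × (₹1,074,000 − ₹471,000) = ₹150,750 ≥ ₹56,000, so the exemption is fully phased out
  Base: ₹1,074,000 − ₹0 = ₹1,074,000
  ₹1,074,000 × 13% = ₹139,620

Excess of minimum tax over standard income tax: ₹139,620 − ₹82,640 = ₹56,980.

₹56,980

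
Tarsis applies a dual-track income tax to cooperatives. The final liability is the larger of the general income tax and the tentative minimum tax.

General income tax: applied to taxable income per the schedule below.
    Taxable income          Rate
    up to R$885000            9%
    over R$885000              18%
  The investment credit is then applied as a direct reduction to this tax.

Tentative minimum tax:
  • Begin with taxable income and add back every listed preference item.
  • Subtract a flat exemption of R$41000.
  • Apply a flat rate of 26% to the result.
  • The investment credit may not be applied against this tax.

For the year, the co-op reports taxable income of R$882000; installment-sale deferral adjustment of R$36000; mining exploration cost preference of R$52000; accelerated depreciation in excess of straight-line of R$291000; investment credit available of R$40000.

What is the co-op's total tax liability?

Tentative minimum tax:
  Adjusted income: R$882000 + R$36000 + R$52000 + R$291000 = R$1261000
  Less exemption R$41000 → base R$1220000
  R$1220000 × 26% = R$317200

General income tax:
  R$882000 × 9% = R$79380
  Less investment credit R$40000 → R$39380

R$317200 > R$39380, so the tentative minimum tax is the binding amount.

R$317200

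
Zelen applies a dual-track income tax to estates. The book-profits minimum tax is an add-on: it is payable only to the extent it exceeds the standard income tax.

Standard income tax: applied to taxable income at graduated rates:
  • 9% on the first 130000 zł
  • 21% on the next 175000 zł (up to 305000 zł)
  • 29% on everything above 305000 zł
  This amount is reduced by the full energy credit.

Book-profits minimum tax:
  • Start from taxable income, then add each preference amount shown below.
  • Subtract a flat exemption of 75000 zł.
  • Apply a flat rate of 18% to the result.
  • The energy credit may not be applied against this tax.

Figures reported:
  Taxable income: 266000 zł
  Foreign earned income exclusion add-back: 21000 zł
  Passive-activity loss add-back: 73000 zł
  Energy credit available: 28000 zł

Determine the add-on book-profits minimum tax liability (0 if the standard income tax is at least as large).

39040 zł

Book-profits minimum tax:
  Adjusted income: 266000 zł + 21000 zł + 73000 zł = 360000 zł
  Less exemption 75000 zł → base 285000 zł
  285000 zł × 18% = 51300 zł

Standard income tax:
  130000 zł × 9% = 11700 zł
  136000 zł × 21% = 28560 zł
  → 40260 zł
  Less energy credit 28000 zł → 12260 zł

Excess of book-profits minimum tax over standard income tax: 51300 zł − 12260 zł = 39040 zł.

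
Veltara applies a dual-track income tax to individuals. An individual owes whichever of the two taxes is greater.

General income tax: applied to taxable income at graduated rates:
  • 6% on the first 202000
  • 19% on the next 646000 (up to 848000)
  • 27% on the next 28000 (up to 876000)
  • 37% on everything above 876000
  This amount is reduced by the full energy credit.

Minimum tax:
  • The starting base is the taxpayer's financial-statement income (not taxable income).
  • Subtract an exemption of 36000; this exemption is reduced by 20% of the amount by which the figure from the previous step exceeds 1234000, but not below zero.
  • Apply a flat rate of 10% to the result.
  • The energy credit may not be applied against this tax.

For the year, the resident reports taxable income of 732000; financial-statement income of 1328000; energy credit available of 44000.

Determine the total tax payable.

131080

General income tax:
  202000 × 6% = 12120
  530000 × 19% = 100700
  → 112820
  Less energy credit 44000 → 68820

Minimum tax:
  Base (financial-statement income): 1328000
  Exemption: 36000 − 20% × (1328000 − 1234000) = 36000 − 18800 = 17200
  Base: 1328000 − 17200 = 1310800
  1310800 × 10% = 131080

131080 > 68820, so the minimum tax is the binding amount.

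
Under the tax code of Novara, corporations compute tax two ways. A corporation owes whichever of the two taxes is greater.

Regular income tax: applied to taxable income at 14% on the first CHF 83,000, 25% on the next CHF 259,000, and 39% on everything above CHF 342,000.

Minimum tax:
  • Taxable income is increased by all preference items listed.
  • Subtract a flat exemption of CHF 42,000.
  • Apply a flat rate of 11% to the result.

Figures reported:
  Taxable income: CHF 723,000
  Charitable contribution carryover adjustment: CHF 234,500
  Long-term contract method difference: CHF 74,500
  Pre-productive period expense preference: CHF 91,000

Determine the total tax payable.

Minimum tax:
  Adjusted income: CHF 723,000 + CHF 234,500 + CHF 74,500 + CHF 91,000 = CHF 1,123,000
  Less exemption CHF 42,000 → base CHF 1,081,000
  CHF 1,081,000 × 11% = CHF 118,910

Regular income tax:
  CHF 83,000 × 14% = CHF 11,620
  CHF 259,000 × 25% = CHF 64,750
  CHF 381,000 × 39% = CHF 148,590
  → CHF 224,960

CHF 224,960 > CHF 118,910, so the regular income tax governs.

CHF 224,960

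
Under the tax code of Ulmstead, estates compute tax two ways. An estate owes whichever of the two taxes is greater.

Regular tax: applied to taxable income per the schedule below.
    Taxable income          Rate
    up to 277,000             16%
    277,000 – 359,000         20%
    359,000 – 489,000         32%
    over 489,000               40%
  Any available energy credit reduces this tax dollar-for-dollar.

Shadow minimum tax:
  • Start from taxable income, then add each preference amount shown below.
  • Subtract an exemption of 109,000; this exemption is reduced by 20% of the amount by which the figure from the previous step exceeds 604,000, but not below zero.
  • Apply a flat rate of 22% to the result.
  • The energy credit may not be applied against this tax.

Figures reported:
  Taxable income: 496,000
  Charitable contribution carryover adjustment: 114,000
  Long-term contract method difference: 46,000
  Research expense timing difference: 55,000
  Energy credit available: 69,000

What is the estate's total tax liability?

137,148

Regular tax:
  277,000 × 16% = 44,320
  82,000 × 20% = 16,400
  130,000 × 32% = 41,600
  7,000 × 40% = 2,800
  → 105,120
  Less energy credit 69,000 → 36,120

Shadow minimum tax:
  Adjusted income: 496,000 + 114,000 + 46,000 + 55,000 = 711,000
  Exemption: 109,000 − 20% × (711,000 − 604,000) = 109,000 − 21,400 = 87,600
  Base: 711,000 − 87,600 = 623,400
  623,400 × 22% = 137,148

137,148 > 36,120, so the shadow minimum tax is the binding amount.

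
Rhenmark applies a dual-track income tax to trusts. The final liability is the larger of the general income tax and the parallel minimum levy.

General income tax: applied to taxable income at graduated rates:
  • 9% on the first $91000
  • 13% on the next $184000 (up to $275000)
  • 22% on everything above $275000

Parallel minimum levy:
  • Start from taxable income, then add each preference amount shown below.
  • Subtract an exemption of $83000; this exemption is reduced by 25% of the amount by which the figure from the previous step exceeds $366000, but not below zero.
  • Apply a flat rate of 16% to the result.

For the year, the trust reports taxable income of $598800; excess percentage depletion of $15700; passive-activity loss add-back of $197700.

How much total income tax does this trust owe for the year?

$129952

Parallel minimum levy:
  Adjusted income: $598800 + $15700 + $197700 = $812200
  Exemption: 25% × ($812200 − $366000) = $111550 ≥ $83000, so the exemption is fully phased out
  Base: $812200 − $0 = $812200
  $812200 × 16% = $129952

General income tax:
  $91000 × 9% = $8190
  $184000 × 13% = $23920
  $323800 × 22% = $71236
  → $103346

$129952 > $103346, so the parallel minimum levy is the binding amount.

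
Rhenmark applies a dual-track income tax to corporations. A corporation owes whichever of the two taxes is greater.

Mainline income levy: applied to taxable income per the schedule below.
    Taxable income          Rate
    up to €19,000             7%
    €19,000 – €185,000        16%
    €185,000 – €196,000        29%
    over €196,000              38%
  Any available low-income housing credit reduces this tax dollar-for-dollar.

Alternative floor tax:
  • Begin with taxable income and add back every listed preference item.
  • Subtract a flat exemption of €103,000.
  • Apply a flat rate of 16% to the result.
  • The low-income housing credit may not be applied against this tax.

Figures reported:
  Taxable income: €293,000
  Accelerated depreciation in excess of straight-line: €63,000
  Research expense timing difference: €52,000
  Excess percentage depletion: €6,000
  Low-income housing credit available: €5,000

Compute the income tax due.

Alternative floor tax:
  Adjusted income: €293,000 + €63,000 + €52,000 + €6,000 = €414,000
  Less exemption €103,000 → base €311,000
  €311,000 × 16% = €49,760

Mainline income levy:
  €19,000 × 7% = €1,330
  €166,000 × 16% = €26,560
  €11,000 × 29% = €3,190
  €97,000 × 38% = €36,860
  → €67,940
  Less low-income housing credit €5,000 → €62,940

€62,940 > €49,760, so the mainline income levy governs.

€62,940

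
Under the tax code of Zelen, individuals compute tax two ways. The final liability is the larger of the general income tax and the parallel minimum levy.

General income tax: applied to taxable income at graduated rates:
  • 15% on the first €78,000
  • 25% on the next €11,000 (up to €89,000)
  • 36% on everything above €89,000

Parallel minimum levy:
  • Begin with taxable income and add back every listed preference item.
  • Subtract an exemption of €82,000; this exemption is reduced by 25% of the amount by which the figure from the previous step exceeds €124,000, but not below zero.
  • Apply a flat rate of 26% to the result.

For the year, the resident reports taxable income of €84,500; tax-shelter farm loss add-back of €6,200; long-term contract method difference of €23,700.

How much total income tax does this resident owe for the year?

General income tax:
  €78,000 × 15% = €11,700
  €6,500 × 25% = €1,625
  → €13,325

Parallel minimum levy:
  Adjusted income: €84,500 + €6,200 + €23,700 = €114,400
  Exemption: €114,400 ≤ €124,000, so full €82,000 applies
  Base: €114,400 − €82,000 = €32,400
  €32,400 × 26% = €8,424

€13,325 > €8,424, so the general income tax governs.

€13,325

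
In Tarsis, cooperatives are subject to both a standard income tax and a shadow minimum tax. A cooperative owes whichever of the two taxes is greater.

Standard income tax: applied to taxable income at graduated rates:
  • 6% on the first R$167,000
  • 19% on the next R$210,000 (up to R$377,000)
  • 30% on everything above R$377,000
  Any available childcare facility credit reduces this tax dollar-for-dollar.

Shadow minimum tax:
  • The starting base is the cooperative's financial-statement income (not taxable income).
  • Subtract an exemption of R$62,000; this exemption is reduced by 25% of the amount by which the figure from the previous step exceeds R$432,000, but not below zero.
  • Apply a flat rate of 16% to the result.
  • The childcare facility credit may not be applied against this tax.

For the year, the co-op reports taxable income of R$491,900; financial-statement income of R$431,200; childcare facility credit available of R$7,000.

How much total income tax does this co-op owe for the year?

R$77,390

Shadow minimum tax:
  Base (financial-statement income): R$431,200
  Exemption: R$431,200 ≤ R$432,000, so full R$62,000 applies
  Base: R$431,200 − R$62,000 = R$369,200
  R$369,200 × 16% = R$59,072

Standard income tax:
  R$167,000 × 6% = R$10,020
  R$210,000 × 19% = R$39,900
  R$114,900 × 30% = R$34,470
  → R$84,390
  Less childcare facility credit R$7,000 → R$77,390

R$77,390 > R$59,072, so the standard income tax governs.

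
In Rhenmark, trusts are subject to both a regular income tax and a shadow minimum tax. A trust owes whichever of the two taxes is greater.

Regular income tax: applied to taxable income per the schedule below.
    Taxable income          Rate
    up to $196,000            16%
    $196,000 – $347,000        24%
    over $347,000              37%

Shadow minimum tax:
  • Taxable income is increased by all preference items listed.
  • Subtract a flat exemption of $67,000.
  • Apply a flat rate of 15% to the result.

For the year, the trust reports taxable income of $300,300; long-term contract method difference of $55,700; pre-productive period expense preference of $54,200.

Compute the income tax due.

Shadow minimum tax:
  Adjusted income: $300,300 + $55,700 + $54,200 = $410,200
  Less exemption $67,000 → base $343,200
  $343,200 × 15% = $51,480

Regular income tax:
  $196,000 × 16% = $31,360
  $104,300 × 24% = $25,032
  → $56,392

$56,392 > $51,480, so the regular income tax governs.

$56,392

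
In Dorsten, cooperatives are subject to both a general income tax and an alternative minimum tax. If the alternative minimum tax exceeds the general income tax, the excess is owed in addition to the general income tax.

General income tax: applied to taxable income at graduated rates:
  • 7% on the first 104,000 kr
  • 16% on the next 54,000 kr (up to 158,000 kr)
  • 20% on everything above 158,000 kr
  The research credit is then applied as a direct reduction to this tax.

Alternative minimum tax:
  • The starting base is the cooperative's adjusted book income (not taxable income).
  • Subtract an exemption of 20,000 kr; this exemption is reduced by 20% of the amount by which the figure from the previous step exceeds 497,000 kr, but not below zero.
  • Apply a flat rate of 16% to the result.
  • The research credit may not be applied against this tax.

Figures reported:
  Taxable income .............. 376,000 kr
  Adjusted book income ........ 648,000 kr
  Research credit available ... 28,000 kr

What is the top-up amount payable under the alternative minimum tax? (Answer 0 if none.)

General income tax:
  104,000 kr × 7% = 7,280 kr
  54,000 kr × 16% = 8,640 kr
  218,000 kr × 20% = 43,600 kr
  → 59,520 kr
  Less research credit 28,000 kr → 31,520 kr

Alternative minimum tax:
  Base (adjusted book income): 648,000 kr
  Exemption: 20% × (648,000 kr − 497,000 kr) = 30,200 kr ≥ 20,000 kr, so the exemption is fully phased out
  Base: 648,000 kr − 0 kr = 648,000 kr
  648,000 kr × 16% = 103,680 kr

Excess of alternative minimum tax over general income tax: 103,680 kr − 31,520 kr = 72,160 kr.

72,160 kr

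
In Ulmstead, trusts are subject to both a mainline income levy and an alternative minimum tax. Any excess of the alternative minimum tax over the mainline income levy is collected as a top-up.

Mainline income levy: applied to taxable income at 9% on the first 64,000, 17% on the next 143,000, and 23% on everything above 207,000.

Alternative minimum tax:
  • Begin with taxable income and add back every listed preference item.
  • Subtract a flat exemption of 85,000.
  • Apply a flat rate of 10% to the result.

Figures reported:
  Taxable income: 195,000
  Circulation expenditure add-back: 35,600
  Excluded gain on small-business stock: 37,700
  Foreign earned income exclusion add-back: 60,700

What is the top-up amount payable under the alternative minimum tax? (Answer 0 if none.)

Mainline income levy:
  64,000 × 9% = 5,760
  131,000 × 17% = 22,270
  → 28,030

Alternative minimum tax:
  Adjusted income: 195,000 + 35,600 + 37,700 + 60,700 = 329,000
  Less exemption 85,000 → base 244,000
  244,000 × 10% = 24,400

24,400 ≤ 28,030, so no add-on is due.

0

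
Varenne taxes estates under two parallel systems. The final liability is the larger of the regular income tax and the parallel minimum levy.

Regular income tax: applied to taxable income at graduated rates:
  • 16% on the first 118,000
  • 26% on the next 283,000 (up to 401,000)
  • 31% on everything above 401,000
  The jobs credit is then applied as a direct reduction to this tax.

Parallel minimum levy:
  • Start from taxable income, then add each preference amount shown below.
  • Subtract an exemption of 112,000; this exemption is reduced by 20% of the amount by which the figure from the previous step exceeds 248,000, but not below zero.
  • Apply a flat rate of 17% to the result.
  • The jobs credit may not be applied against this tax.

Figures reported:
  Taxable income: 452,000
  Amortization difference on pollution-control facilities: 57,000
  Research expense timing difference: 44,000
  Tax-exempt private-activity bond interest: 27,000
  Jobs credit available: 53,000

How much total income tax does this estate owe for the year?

90,848

Regular income tax:
  118,000 × 16% = 18,880
  283,000 × 26% = 73,580
  51,000 × 31% = 15,810
  → 108,270
  Less jobs credit 53,000 → 55,270

Parallel minimum levy:
  Adjusted income: 452,000 + 57,000 + 44,000 + 27,000 = 580,000
  Exemption: 112,000 − 20% × (580,000 − 248,000) = 112,000 − 66,400 = 45,600
  Base: 580,000 − 45,600 = 534,400
  534,400 × 17% = 90,848

90,848 > 55,270, so the parallel minimum levy is the binding amount.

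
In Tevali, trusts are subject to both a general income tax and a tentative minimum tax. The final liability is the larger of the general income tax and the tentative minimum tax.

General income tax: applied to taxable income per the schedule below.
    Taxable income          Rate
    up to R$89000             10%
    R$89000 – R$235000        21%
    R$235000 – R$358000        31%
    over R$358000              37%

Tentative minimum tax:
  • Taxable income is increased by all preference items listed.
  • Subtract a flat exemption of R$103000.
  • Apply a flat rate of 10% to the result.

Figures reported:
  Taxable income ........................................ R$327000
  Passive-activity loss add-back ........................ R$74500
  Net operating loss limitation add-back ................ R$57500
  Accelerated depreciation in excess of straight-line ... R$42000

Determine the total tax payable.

General income tax:
  R$89000 × 10% = R$8900
  R$146000 × 21% = R$30660
  R$92000 × 31% = R$28520
  → R$68080

Tentative minimum tax:
  Adjusted income: R$327000 + R$74500 + R$57500 + R$42000 = R$501000
  Less exemption R$103000 → base R$398000
  R$398000 × 10% = R$39800

R$68080 > R$39800, so the general income tax governs.

R$68080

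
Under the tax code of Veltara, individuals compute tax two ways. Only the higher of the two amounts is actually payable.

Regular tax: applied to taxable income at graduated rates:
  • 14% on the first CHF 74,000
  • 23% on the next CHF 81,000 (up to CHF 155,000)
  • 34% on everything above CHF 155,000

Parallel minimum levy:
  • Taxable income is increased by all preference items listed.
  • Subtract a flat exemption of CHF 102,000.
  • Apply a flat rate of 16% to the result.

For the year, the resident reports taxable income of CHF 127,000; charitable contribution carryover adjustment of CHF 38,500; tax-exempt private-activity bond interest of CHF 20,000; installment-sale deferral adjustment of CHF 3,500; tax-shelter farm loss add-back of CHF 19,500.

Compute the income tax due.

Parallel minimum levy:
  Adjusted income: CHF 127,000 + CHF 38,500 + CHF 20,000 + CHF 3,500 + CHF 19,500 = CHF 208,500
  Less exemption CHF 102,000 → base CHF 106,500
  CHF 106,500 × 16% = CHF 17,040

Regular tax:
  CHF 74,000 × 14% = CHF 10,360
  CHF 53,000 × 23% = CHF 12,190
  → CHF 22,550

CHF 22,550 > CHF 17,040, so the regular tax governs.

CHF 22,550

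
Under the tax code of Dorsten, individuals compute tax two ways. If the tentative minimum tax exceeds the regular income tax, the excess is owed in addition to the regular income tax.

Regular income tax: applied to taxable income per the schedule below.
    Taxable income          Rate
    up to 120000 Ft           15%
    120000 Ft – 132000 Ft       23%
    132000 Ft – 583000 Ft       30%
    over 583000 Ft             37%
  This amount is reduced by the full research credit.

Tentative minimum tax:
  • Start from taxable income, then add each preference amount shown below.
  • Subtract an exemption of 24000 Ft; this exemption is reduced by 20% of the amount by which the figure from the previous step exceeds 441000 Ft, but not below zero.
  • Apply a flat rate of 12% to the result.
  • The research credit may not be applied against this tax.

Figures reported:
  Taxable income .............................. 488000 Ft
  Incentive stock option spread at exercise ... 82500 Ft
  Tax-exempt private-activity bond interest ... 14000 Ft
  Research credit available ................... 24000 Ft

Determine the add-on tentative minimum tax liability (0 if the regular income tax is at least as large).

Regular income tax:
  120000 Ft × 15% = 18000 Ft
  12000 Ft × 23% = 2760 Ft
  356000 Ft × 30% = 106800 Ft
  → 127560 Ft
  Less research credit 24000 Ft → 103560 Ft

Tentative minimum tax:
  Adjusted income: 488000 Ft + 82500 Ft + 14000 Ft = 584500 Ft
  Exemption: 20% × (584500 Ft − 441000 Ft) = 28700 Ft ≥ 24000 Ft, so the exemption is fully phased out
  Base: 584500 Ft − 0 Ft = 584500 Ft
  584500 Ft × 12% = 70140 Ft

70140 Ft ≤ 103560 Ft, so no add-on is due.

0 Ft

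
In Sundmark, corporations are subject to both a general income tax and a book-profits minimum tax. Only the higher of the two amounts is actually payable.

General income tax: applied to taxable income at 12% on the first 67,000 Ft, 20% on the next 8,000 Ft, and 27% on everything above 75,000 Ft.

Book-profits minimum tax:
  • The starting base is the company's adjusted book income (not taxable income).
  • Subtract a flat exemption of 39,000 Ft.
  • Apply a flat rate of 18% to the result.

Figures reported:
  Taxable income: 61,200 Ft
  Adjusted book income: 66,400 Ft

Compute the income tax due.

Book-profits minimum tax:
  Base (adjusted book income): 66,400 Ft
  Less exemption 39,000 Ft → base 27,400 Ft
  27,400 Ft × 18% = 4,932 Ft

General income tax:
  61,200 Ft × 12% = 7,344 Ft

7,344 Ft > 4,932 Ft, so the general income tax governs.

7,344 Ft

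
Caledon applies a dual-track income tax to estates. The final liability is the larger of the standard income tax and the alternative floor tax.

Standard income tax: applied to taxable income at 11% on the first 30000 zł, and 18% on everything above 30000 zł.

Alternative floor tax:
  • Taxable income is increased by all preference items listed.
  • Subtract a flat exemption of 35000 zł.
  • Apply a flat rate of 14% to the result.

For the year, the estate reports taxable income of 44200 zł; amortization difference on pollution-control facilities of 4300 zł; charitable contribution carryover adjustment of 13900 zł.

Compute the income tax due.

5856 zł

Standard income tax:
  30000 zł × 11% = 3300 zł
  14200 zł × 18% = 2556 zł
  → 5856 zł

Alternative floor tax:
  Adjusted income: 44200 zł + 4300 zł + 13900 zł = 62400 zł
  Less exemption 35000 zł → base 27400 zł
  27400 zł × 14% = 3836 zł

5856 zł > 3836 zł, so the standard income tax governs.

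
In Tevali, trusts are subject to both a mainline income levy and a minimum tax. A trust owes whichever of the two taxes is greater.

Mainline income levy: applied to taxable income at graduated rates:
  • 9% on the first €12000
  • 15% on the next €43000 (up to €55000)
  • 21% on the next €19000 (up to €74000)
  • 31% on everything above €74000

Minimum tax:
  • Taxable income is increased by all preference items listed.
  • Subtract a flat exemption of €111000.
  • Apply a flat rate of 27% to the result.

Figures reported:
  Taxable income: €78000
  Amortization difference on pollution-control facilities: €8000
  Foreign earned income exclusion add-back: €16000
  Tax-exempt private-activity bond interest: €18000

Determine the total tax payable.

Minimum tax:
  Adjusted income: €78000 + €8000 + €16000 + €18000 = €120000
  Less exemption €111000 → base €9000
  €9000 × 27% = €2430

Mainline income levy:
  €12000 × 9% = €1080
  €43000 × 15% = €6450
  €19000 × 21% = €3990
  €4000 × 31% = €1240
  → €12760

€12760 > €2430, so the mainline income levy governs.

€12760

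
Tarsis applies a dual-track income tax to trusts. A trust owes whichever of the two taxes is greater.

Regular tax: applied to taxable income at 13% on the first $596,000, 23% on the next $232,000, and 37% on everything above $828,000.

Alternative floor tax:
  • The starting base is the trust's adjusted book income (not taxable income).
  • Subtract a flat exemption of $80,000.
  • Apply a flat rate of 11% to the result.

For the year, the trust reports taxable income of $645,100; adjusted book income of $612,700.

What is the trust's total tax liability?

Regular tax:
  $596,000 × 13% = $77,480
  $49,100 × 23% = $11,293
  → $88,773

Alternative floor tax:
  Base (adjusted book income): $612,700
  Less exemption $80,000 → base $532,700
  $532,700 × 11% = $58,597

$88,773 > $58,597, so the regular tax governs.

$88,773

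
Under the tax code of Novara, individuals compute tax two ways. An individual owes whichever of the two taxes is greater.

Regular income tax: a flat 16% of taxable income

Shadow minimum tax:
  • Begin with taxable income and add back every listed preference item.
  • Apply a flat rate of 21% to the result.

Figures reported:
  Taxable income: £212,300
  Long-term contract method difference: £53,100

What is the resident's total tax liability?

Shadow minimum tax:
  Adjusted income: £212,300 + £53,100 = £265,400
  £265,400 × 21% = £55,734

Regular income tax:
  £212,300 × 16% = £33,968

£55,734 > £33,968, so the shadow minimum tax is the binding amount.

£55,734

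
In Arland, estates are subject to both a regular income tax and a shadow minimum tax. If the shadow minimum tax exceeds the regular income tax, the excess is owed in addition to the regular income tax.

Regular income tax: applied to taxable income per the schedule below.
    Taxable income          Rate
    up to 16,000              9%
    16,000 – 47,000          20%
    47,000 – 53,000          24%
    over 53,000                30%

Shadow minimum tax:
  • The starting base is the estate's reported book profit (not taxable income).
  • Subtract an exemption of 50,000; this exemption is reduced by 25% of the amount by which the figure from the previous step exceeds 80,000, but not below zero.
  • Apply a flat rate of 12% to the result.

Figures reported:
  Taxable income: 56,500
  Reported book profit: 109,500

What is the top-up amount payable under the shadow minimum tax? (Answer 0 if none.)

Regular income tax:
  16,000 × 9% = 1,440
  31,000 × 20% = 6,200
  6,000 × 24% = 1,440
  3,500 × 30% = 1,050
  → 10,130

Shadow minimum tax:
  Base (reported book profit): 109,500
  Exemption: 50,000 − 25% × (109,500 − 80,000) = 50,000 − 7,375 = 42,625
  Base: 109,500 − 42,625 = 66,875
  66,875 × 12% = 8,025

8,025 ≤ 10,130, so no add-on is due.

0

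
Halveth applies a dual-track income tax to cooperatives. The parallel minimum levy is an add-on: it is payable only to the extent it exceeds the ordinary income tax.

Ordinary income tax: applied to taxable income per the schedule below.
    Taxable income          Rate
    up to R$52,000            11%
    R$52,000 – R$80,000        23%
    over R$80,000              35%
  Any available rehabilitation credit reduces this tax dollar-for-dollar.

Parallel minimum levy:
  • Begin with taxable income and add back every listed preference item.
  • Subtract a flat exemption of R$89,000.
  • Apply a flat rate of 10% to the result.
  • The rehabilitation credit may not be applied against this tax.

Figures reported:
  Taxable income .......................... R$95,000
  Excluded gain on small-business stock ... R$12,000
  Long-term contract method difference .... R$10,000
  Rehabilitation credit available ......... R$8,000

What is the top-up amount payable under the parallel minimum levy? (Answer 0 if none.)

Ordinary income tax:
  R$52,000 × 11% = R$5,720
  R$28,000 × 23% = R$6,440
  R$15,000 × 35% = R$5,250
  → R$17,410
  Less rehabilitation credit R$8,000 → R$9,410

Parallel minimum levy:
  Adjusted income: R$95,000 + R$12,000 + R$10,000 = R$117,000
  Less exemption R$89,000 → base R$28,000
  R$28,000 × 10% = R$2,800

R$2,800 ≤ R$9,410, so no add-on is due.

R$0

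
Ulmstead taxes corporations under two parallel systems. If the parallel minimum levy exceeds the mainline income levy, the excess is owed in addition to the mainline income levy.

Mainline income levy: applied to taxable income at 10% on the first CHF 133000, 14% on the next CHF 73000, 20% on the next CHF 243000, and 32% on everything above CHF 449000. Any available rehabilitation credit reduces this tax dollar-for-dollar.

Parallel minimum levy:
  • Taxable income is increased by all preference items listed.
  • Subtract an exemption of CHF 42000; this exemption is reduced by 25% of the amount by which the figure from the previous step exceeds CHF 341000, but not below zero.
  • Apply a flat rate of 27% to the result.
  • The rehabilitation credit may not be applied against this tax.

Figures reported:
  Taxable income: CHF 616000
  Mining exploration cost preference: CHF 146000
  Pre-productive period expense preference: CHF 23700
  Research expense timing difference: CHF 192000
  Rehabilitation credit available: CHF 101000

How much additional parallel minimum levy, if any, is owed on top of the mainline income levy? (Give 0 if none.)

CHF 239419

Parallel minimum levy:
  Adjusted income: CHF 616000 + CHF 146000 + CHF 23700 + CHF 192000 = CHF 977700
  Exemption: 25% × (CHF 977700 − CHF 341000) = CHF 159175 ≥ CHF 42000, so the exemption is fully phased out
  Base: CHF 977700 − CHF 0 = CHF 977700
  CHF 977700 × 27% = CHF 263979

Mainline income levy:
  CHF 133000 × 10% = CHF 13300
  CHF 73000 × 14% = CHF 10220
  CHF 243000 × 20% = CHF 48600
  CHF 167000 × 32% = CHF 53440
  → CHF 125560
  Less rehabilitation credit CHF 101000 → CHF 24560

Excess of parallel minimum levy over mainline income levy: CHF 263979 − CHF 24560 = CHF 239419.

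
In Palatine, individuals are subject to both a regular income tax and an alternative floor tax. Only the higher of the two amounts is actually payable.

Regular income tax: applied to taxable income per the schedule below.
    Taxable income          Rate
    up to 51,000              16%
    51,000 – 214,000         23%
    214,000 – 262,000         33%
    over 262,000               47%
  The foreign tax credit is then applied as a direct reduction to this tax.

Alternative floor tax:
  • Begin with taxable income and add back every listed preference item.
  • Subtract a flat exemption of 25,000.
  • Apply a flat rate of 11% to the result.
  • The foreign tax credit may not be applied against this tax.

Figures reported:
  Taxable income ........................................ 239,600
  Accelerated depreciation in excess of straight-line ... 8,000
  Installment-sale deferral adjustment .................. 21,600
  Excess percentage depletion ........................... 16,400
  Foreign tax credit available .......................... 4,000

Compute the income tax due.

Regular income tax:
  51,000 × 16% = 8,160
  163,000 × 23% = 37,490
  25,600 × 33% = 8,448
  → 54,098
  Less foreign tax credit 4,000 → 50,098

Alternative floor tax:
  Adjusted income: 239,600 + 8,000 + 21,600 + 16,400 = 285,600
  Less exemption 25,000 → base 260,600
  260,600 × 11% = 28,666

50,098 > 28,666, so the regular income tax governs.

50,098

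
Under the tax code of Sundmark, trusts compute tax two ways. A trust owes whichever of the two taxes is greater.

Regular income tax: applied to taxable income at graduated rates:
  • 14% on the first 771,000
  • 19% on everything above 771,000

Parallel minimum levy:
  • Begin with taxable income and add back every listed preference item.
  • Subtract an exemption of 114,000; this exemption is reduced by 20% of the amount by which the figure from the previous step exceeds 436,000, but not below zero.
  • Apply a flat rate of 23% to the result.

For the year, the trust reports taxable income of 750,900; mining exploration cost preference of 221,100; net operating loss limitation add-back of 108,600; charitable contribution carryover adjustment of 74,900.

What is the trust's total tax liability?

Regular income tax:
  750,900 × 14% = 105,126

Parallel minimum levy:
  Adjusted income: 750,900 + 221,100 + 108,600 + 74,900 = 1,155,500
  Exemption: 20% × (1,155,500 − 436,000) = 143,900 ≥ 114,000, so the exemption is fully phased out
  Base: 1,155,500 − 0 = 1,155,500
  1,155,500 × 23% = 265,765

265,765 > 105,126, so the parallel minimum levy is the binding amount.

265,765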